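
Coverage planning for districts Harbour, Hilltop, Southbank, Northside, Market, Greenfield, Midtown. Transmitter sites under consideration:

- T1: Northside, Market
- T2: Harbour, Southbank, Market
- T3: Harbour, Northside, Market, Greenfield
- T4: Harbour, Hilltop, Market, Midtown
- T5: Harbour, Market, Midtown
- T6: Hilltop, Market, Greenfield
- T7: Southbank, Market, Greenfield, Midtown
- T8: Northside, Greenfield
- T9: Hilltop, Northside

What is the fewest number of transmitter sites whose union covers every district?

T1, T4, T7 together cover {Harbour, Hilltop, Southbank, Northside, Market, Greenfield, Midtown} — every district.
No 2 of the 9 transmitter sites cover everything (all 36 pairs fall short), so 3 is minimum.

3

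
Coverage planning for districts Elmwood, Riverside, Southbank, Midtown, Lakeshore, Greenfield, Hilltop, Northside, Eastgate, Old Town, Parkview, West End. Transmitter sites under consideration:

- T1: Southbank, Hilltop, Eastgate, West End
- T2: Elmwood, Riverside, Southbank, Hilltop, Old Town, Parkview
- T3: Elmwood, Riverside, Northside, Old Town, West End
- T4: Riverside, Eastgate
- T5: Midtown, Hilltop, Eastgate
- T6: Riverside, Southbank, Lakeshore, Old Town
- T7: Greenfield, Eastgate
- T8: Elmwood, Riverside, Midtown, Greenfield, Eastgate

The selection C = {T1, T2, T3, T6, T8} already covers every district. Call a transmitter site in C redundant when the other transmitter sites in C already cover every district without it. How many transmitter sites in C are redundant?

Drop T1: the rest still cover every district — redundant.
Drop T2: Parkview uncovered — not redundant.
Drop T3: Northside uncovered — not redundant.
Drop T6: Lakeshore uncovered — not redundant.
Drop T8: Midtown, Greenfield uncovered — not redundant.
1 redundant: T1.

1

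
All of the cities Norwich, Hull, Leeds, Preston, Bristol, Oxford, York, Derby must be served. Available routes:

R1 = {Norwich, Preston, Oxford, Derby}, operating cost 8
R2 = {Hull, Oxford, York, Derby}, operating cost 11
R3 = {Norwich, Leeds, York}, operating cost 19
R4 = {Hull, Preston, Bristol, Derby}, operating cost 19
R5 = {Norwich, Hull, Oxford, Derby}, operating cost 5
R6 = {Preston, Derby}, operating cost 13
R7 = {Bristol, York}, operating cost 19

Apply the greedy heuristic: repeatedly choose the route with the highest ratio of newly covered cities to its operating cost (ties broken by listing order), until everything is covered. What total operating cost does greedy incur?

Pick 1: R5 adds 4 new (Norwich, Hull, Oxford, Derby) at operating cost 5 (ratio 4/5).
Pick 2: R1 adds 1 new (Preston) at operating cost 8 (ratio 1/8).
Pick 3: R3 adds 2 new (Leeds, York) at operating cost 19 (ratio 2/19).
Pick 4: R4 adds 1 new (Bristol) at operating cost 19 (ratio 1/19).
Greedy total operating cost: 5 + 8 + 19 + 19 = 51. (The true optimum is 43, so greedy overshoots here.)

51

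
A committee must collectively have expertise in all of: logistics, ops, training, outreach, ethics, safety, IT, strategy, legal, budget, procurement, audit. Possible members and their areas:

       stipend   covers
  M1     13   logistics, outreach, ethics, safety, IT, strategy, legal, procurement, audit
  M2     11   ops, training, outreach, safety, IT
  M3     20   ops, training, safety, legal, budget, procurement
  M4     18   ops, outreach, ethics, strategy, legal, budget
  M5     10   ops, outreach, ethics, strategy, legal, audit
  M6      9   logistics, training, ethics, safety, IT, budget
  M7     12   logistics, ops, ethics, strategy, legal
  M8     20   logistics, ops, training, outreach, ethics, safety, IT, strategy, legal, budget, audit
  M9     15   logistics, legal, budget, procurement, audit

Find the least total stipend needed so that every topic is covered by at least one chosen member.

M1, M5, M6 cover every topic at stipend 13 + 10 + 9 = 32.
Any cover uses at least 2 members; among all covering selections none totals below 32.

32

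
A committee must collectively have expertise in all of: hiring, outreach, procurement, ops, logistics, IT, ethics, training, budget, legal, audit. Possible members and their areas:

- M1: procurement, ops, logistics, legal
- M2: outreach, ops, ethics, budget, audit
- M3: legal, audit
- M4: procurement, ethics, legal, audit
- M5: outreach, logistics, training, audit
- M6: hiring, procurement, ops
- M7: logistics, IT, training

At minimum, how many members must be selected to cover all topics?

4

M1, M2, M6, M7 together cover {hiring, outreach, procurement, ops, logistics, IT, ethics, training, budget, legal, audit} — every topic.
No 3 of the 7 members cover everything (all 35 triples fall short), so 4 is minimum.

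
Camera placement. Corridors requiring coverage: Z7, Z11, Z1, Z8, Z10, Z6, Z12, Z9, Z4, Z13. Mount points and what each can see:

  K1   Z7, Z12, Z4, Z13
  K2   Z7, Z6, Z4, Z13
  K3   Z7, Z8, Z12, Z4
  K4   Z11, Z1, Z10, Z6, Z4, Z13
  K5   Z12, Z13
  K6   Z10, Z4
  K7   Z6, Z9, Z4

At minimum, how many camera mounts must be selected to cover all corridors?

K3, K4, K7 together cover {Z7, Z11, Z1, Z8, Z10, Z6, Z12, Z9, Z4, Z13} — every corridor.
No 2 of the 7 camera mounts cover everything (all 21 pairs fall short), so 3 is minimum.

3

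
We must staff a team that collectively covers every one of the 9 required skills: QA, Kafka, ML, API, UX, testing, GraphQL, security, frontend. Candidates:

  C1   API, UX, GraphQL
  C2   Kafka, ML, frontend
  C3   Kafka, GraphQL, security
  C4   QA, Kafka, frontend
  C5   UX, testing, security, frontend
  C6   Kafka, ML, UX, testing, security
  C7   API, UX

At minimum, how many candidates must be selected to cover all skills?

C1, C4, C6 together cover {QA, Kafka, ML, API, UX, testing, GraphQL, security, frontend} — every skill.
No 2 of the 7 candidates cover everything (all 21 pairs fall short), so 3 is minimum.

3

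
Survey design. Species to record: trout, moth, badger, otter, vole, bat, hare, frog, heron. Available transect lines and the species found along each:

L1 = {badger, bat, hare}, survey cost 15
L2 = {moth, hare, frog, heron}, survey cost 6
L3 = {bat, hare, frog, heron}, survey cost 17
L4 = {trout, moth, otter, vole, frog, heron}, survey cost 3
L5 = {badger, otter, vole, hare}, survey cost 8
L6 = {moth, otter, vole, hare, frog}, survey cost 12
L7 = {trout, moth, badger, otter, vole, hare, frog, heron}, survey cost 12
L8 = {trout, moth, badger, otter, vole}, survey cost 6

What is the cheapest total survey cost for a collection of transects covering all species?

L1, L4 cover every species at survey cost 15 + 3 = 18.
Any cover uses at least 2 transects; among all covering selections none totals below 18.
Greedy by coverage-per-survey cost would pick L4, L5, L1 for 26 — worse than the optimum 18.

18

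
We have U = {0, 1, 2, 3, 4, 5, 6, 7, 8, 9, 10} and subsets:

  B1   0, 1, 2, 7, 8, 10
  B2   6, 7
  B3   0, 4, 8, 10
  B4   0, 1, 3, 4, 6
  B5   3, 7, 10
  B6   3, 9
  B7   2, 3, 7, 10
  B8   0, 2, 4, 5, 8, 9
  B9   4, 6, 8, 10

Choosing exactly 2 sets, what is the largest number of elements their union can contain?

Choosing B1, B4 covers {0, 1, 2, 3, 4, 6, 7, 8, 10} — 9 elements.
No choice of 2 sets does better; here 5, 9 are left uncovered.

9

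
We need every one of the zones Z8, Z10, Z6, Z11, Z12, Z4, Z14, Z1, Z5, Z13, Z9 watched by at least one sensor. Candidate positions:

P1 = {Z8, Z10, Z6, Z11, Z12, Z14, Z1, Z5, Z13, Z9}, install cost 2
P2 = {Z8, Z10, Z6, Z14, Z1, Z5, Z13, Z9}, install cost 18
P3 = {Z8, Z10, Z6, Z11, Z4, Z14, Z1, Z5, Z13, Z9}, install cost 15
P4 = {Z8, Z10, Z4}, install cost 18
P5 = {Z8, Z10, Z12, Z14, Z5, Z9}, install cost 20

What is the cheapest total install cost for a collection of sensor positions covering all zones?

17

P1, P3 cover every zone at install cost 2 + 15 = 17.
Any cover uses at least 2 sensor positions; among all covering selections none totals below 17.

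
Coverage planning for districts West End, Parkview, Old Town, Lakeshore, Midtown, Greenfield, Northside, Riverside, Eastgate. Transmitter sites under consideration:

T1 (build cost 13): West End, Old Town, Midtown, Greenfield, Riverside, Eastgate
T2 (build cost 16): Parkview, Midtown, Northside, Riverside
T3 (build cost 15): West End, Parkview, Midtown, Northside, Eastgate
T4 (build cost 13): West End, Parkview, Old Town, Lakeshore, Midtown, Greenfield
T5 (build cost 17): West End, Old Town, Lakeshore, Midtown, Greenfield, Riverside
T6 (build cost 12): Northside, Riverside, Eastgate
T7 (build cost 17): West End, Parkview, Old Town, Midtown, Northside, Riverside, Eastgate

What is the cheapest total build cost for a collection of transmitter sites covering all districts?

T4, T6 cover every district at build cost 13 + 12 = 25.
Any cover uses at least 2 transmitter sites; among all covering selections none totals below 25.
Greedy by coverage-per-build cost would pick T1, T4, T6 for 38 — worse than the optimum 25.

25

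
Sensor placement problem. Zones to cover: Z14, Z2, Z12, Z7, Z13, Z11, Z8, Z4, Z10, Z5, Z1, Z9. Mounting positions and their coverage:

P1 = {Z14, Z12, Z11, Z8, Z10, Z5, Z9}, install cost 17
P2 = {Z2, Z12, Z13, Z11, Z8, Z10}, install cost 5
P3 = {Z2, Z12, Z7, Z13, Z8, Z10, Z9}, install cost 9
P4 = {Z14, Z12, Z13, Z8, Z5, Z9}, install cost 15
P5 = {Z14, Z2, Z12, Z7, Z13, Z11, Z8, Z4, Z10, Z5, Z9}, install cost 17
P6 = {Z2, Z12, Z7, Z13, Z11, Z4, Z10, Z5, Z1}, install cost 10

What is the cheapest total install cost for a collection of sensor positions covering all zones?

P4, P6 cover every zone at install cost 15 + 10 = 25.
Any cover uses at least 2 sensor positions; among all covering selections none totals below 25.
Greedy by coverage-per-install cost would pick P2, P6, P4 for 30 — worse than the optimum 25.

25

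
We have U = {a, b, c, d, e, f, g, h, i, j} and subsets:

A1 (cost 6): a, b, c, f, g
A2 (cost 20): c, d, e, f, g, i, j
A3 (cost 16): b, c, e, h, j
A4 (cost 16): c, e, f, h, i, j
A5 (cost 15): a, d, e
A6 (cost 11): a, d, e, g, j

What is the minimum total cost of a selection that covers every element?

33

A1, A4, A6 cover every element at cost 6 + 16 + 11 = 33.
Any cover uses at least 3 sets; among all covering selections none totals below 33.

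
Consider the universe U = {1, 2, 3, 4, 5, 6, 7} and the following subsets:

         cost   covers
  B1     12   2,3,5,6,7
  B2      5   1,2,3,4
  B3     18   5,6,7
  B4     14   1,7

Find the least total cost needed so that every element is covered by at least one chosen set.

17

B1, B2 cover every element at cost 12 + 5 = 17.
Any cover uses at least 2 sets; among all covering selections none totals below 17.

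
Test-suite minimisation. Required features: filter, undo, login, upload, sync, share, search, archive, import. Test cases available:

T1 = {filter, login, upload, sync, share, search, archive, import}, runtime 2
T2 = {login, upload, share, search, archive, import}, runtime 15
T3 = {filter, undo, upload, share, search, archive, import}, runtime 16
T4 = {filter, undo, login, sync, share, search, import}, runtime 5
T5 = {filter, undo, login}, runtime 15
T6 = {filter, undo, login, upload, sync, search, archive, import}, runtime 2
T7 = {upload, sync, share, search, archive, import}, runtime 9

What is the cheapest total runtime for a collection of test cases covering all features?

4

T1, T6 cover every feature at runtime 2 + 2 = 4.
Any cover uses at least 2 test cases; among all covering selections none totals below 4.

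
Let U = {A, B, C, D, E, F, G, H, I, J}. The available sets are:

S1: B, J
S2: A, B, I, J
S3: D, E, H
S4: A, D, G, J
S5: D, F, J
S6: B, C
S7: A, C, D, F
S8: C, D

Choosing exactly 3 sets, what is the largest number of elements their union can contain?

9

Choosing S2, S3, S7 covers {A, B, C, D, E, F, H, I, J} — 9 elements.
No choice of 3 sets does better; here G is left uncovered.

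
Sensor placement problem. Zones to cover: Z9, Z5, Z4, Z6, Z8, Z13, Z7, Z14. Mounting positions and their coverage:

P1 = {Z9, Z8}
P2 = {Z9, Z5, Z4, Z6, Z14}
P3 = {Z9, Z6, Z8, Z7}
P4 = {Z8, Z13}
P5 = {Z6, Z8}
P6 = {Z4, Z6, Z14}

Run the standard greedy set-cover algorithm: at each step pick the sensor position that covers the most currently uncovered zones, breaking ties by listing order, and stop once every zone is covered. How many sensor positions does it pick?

3

Pick 1: P2 covers 5 new zones (Z9, Z5, Z4, Z6, Z14).
Pick 2: P3 covers 2 new zones (Z8, Z7).
Pick 3: P4 covers 1 new zones (Z13).
Greedy uses 3 sensor positions.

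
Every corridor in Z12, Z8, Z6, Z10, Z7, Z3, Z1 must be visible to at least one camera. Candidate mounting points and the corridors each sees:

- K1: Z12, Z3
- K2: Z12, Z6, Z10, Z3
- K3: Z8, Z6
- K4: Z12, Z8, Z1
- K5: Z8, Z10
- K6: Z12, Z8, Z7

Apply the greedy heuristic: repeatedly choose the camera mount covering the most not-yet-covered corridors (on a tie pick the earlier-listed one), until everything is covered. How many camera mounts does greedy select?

3

Pick 1: K2 covers 4 new corridors (Z12, Z6, Z10, Z3).
Pick 2: K4 covers 2 new corridors (Z8, Z1).
Pick 3: K6 covers 1 new corridors (Z7).
Greedy uses 3 camera mounts.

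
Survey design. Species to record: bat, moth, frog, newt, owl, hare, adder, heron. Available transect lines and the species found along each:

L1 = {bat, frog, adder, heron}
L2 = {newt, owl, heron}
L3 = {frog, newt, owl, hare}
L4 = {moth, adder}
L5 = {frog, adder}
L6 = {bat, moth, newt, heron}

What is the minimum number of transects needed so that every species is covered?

3

L1, L3, L4 together cover {bat, moth, frog, newt, owl, hare, adder, heron} — every species.
No 2 of the 6 transects cover everything (all 15 pairs fall short), so 3 is minimum.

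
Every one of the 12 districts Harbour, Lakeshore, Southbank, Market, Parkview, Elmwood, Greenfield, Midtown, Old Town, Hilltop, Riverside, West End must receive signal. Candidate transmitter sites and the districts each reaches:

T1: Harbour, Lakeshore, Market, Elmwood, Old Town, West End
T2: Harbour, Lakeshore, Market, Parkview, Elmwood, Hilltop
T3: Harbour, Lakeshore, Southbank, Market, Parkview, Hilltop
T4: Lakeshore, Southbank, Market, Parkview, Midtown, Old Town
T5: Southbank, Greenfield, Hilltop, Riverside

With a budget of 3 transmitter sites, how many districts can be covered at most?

Choosing T1, T4, T5 covers {Harbour, Lakeshore, Southbank, Market, Parkview, Elmwood, Greenfield, Midtown, Old Town, Hilltop, Riverside, West End} — 12 districts.
That is all 12 districts.

12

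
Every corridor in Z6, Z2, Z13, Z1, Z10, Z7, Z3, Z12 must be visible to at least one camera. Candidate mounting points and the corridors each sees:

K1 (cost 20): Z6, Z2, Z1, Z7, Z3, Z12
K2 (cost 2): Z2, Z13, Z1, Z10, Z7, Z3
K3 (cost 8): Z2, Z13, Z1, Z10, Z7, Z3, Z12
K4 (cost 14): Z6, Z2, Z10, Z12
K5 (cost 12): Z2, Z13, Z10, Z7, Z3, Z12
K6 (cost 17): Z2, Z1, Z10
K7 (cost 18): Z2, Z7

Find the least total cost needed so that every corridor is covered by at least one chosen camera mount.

16

K2, K4 cover every corridor at cost 2 + 14 = 16.
Any cover uses at least 2 camera mounts; among all covering selections none totals below 16.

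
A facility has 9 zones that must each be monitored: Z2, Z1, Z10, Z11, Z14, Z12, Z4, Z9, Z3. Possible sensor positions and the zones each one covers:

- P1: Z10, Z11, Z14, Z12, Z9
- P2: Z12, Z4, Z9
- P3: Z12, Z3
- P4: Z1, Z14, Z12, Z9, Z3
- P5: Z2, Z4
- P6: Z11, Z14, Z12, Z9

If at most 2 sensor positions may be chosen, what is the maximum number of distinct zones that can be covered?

7

Choosing P1, P4 covers {Z1, Z10, Z11, Z14, Z12, Z9, Z3} — 7 zones.
No choice of 2 sensor positions does better; here Z2, Z4 are left uncovered.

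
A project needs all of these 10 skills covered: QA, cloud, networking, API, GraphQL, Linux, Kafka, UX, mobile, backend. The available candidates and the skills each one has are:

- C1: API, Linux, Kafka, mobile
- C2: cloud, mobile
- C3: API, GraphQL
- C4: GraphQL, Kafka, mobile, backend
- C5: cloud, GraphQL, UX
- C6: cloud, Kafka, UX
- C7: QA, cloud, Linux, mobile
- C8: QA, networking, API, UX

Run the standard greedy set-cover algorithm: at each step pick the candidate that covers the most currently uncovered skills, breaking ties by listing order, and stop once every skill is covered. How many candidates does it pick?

4

Pick 1: C1 covers 4 new skills (API, Linux, Kafka, mobile).
Pick 2: C5 covers 3 new skills (cloud, GraphQL, UX).
Pick 3: C8 covers 2 new skills (QA, networking).
Pick 4: C4 covers 1 new skills (backend).
Greedy uses 4 candidates. (The true minimum is 3.)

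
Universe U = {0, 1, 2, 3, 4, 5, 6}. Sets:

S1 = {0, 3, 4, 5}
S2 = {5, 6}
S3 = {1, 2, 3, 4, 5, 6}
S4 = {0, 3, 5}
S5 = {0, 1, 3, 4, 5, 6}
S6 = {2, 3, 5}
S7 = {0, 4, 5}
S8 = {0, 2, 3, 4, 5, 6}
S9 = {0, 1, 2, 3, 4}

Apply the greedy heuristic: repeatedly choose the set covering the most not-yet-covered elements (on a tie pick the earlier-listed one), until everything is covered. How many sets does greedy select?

2

Pick 1: S3 covers 6 new elements (1, 2, 3, 4, 5, 6).
Pick 2: S1 covers 1 new elements (0).
Greedy uses 2 sets.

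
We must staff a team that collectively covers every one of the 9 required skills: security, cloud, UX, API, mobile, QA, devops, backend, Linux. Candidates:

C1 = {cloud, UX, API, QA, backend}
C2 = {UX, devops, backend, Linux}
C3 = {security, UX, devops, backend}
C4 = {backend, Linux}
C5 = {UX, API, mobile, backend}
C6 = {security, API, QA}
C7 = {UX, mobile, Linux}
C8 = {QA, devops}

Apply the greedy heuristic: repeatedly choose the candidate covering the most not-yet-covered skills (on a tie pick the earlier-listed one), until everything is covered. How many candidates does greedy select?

Pick 1: C1 covers 5 new skills (cloud, UX, API, QA, backend).
Pick 2: C2 covers 2 new skills (devops, Linux).
Pick 3: C3 covers 1 new skills (security).
Pick 4: C5 covers 1 new skills (mobile).
Greedy uses 4 candidates. (The true minimum is 3.)

4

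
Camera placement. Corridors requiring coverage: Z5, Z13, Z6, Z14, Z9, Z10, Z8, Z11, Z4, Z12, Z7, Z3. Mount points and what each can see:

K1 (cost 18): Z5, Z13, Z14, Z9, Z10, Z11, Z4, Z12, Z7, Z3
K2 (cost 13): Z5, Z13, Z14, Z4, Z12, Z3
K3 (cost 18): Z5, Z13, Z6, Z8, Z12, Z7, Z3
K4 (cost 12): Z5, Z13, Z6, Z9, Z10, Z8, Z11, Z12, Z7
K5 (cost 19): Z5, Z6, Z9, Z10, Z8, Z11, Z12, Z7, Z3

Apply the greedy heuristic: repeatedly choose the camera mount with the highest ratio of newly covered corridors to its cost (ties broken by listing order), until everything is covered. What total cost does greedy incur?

Pick 1: K4 adds 9 new (Z5, Z13, Z6, Z9, Z10, Z8, Z11, Z12, Z7) at cost 12 (ratio 9/12).
Pick 2: K2 adds 3 new (Z14, Z4, Z3) at cost 13 (ratio 3/13).
Greedy total cost: 12 + 13 = 25.

25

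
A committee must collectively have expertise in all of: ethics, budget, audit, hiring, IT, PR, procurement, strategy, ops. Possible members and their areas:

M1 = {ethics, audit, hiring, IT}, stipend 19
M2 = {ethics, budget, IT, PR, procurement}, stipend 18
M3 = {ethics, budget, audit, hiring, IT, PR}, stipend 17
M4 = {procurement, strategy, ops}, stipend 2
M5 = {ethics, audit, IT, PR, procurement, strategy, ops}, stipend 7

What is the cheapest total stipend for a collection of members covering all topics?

M3, M4 cover every topic at stipend 17 + 2 = 19.
Any cover uses at least 2 members; among all covering selections none totals below 19.

19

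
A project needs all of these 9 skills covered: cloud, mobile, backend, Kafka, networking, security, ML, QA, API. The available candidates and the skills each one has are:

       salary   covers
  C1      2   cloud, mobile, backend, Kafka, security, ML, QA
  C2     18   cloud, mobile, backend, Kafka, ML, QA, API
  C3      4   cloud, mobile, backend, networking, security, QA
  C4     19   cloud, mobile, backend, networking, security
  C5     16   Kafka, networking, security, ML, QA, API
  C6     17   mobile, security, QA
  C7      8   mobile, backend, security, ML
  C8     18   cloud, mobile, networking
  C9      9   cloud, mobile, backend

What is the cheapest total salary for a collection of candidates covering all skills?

18

C1, C5 cover every skill at salary 2 + 16 = 18.
Any cover uses at least 2 candidates; among all covering selections none totals below 18.
Greedy by coverage-per-salary would pick C1, C3, C5 for 22 — worse than the optimum 18.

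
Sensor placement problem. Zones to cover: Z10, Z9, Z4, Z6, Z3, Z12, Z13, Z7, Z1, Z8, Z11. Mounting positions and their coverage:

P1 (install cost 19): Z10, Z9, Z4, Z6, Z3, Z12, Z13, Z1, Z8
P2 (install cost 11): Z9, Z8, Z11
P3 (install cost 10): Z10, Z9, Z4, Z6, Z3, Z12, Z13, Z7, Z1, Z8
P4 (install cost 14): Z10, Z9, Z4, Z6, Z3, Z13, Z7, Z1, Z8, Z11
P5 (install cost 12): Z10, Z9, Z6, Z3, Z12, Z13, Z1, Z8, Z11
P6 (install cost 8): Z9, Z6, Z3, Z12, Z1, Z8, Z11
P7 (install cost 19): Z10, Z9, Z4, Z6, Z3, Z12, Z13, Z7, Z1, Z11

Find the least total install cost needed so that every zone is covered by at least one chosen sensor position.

P3, P6 cover every zone at install cost 10 + 8 = 18.
Any cover uses at least 2 sensor positions; among all covering selections none totals below 18.

18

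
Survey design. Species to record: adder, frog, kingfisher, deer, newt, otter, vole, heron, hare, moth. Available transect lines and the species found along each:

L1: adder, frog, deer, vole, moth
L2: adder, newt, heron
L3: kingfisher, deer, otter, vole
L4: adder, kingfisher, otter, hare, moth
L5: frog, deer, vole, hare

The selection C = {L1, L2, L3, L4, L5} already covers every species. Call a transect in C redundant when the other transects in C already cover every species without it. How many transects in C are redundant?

4

Drop L1: the rest still cover every species — redundant.
Drop L2: newt, heron uncovered — not redundant.
Drop L3: the rest still cover every species — redundant.
Drop L4: the rest still cover every species — redundant.
Drop L5: the rest still cover every species — redundant.
4 redundant: L1, L3, L4, L5.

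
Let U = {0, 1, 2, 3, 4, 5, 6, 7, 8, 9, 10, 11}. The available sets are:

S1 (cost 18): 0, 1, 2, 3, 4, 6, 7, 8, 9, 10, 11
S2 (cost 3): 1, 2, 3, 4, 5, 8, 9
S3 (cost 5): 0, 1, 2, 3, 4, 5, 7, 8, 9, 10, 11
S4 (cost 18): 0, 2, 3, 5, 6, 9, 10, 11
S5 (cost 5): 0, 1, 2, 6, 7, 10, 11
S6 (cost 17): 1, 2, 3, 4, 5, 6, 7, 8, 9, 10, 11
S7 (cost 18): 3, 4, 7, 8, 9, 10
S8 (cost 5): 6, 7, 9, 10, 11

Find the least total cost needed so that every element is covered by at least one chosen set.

S2, S5 cover every element at cost 3 + 5 = 8.
Any cover uses at least 2 sets; among all covering selections none totals below 8.

8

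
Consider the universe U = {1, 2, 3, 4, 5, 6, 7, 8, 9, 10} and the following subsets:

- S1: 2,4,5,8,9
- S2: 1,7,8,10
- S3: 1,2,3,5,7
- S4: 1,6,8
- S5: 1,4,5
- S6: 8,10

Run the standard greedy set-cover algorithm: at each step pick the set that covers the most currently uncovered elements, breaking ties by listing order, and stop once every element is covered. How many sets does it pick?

4

Pick 1: S1 covers 5 new elements (2, 4, 5, 8, 9).
Pick 2: S2 covers 3 new elements (1, 7, 10).
Pick 3: S3 covers 1 new elements (3).
Pick 4: S4 covers 1 new elements (6).
Greedy uses 4 sets.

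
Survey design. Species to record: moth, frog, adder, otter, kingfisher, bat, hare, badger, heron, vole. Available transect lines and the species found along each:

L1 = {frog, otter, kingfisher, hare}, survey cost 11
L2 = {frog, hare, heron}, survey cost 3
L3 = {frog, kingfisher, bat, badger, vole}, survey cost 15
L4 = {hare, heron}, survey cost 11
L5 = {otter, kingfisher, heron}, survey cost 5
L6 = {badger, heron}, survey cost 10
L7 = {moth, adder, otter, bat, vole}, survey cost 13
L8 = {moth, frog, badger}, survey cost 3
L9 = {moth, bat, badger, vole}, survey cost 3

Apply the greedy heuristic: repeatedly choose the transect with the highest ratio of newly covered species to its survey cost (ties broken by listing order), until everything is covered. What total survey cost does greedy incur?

24

Pick 1: L9 adds 4 new (moth, bat, badger, vole) at survey cost 3 (ratio 4/3).
Pick 2: L2 adds 3 new (frog, hare, heron) at survey cost 3 (ratio 3/3).
Pick 3: L5 adds 2 new (otter, kingfisher) at survey cost 5 (ratio 2/5).
Pick 4: L7 adds 1 new (adder) at survey cost 13 (ratio 1/13).
Greedy total survey cost: 3 + 3 + 5 + 13 = 24.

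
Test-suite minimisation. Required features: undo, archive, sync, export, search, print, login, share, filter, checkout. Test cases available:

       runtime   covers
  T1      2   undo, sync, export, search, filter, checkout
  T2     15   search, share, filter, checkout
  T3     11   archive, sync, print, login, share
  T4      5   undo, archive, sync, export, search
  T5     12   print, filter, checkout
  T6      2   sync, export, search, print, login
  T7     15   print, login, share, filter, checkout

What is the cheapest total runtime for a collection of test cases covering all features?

T1, T3 cover every feature at runtime 2 + 11 = 13.
Any cover uses at least 2 test cases; among all covering selections none totals below 13.

13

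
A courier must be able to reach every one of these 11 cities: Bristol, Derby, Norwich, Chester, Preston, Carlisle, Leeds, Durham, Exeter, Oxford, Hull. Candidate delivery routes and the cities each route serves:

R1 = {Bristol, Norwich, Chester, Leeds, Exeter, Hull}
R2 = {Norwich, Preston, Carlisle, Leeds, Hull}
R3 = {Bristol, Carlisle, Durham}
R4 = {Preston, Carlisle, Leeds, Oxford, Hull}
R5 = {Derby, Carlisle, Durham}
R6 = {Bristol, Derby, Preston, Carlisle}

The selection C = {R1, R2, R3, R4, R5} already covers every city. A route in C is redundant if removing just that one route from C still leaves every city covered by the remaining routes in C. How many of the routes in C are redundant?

Drop R1: Chester, Exeter uncovered — not redundant.
Drop R2: the rest still cover every city — redundant.
Drop R3: the rest still cover every city — redundant.
Drop R4: Oxford uncovered — not redundant.
Drop R5: Derby uncovered — not redundant.
2 redundant: R2, R3.

2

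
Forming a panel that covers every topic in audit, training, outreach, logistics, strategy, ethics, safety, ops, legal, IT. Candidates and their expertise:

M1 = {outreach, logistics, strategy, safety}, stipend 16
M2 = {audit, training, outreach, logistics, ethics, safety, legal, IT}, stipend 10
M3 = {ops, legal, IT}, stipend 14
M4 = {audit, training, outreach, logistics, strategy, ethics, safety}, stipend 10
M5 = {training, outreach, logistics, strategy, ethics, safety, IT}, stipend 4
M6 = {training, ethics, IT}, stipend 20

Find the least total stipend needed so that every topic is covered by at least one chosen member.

24

M3, M4 cover every topic at stipend 14 + 10 = 24.
Any cover uses at least 2 members; among all covering selections none totals below 24.
Greedy by coverage-per-stipend would pick M5, M2, M3 for 28 — worse than the optimum 24.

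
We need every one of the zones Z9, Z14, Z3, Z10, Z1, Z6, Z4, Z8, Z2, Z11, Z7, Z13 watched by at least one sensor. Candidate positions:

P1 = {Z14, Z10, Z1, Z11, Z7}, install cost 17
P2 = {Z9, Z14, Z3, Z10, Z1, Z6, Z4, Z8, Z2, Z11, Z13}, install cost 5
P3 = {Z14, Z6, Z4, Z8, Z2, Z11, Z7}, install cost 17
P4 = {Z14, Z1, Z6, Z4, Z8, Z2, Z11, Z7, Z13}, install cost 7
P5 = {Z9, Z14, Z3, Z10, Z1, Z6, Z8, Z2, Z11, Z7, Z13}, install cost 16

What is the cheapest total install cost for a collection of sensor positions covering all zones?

P2, P4 cover every zone at install cost 5 + 7 = 12.
Any cover uses at least 2 sensor positions; among all covering selections none totals below 12.

12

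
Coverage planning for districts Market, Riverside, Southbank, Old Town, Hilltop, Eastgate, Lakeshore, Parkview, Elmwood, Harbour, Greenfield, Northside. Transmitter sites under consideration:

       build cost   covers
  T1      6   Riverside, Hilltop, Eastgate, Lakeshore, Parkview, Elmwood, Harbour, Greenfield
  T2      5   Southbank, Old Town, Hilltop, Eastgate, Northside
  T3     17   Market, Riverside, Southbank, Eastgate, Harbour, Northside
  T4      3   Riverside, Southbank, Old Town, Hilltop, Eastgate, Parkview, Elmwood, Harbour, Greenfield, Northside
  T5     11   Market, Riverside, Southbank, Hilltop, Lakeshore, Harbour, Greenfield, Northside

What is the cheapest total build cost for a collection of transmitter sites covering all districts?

14

T4, T5 cover every district at build cost 3 + 11 = 14.
Any cover uses at least 2 transmitter sites; among all covering selections none totals below 14.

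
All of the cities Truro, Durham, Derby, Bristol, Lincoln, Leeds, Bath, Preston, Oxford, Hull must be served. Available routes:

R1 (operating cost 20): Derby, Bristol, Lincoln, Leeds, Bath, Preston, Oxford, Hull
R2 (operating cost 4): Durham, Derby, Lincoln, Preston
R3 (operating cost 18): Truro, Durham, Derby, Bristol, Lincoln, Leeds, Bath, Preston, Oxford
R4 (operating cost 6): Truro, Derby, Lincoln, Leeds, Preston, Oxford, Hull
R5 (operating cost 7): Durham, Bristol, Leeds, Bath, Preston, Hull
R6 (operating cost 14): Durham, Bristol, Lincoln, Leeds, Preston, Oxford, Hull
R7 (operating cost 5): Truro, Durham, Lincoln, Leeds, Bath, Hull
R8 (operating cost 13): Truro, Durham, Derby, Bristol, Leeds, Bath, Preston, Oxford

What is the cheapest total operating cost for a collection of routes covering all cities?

R4, R5 cover every city at operating cost 6 + 7 = 13.
Any cover uses at least 2 routes; among all covering selections none totals below 13.
Greedy by coverage-per-operating cost would pick R7, R2, R4, R5 for 22 — worse than the optimum 13.

13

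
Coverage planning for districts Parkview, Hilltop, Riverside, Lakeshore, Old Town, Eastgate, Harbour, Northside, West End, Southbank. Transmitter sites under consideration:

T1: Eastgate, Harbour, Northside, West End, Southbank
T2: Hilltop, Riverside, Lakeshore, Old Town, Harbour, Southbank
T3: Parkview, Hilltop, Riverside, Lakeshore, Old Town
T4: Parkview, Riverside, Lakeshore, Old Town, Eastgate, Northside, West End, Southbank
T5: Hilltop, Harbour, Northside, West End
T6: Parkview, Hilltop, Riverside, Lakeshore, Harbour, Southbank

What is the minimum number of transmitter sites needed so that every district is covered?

2

T1, T3 together cover {Parkview, Hilltop, Riverside, Lakeshore, Old Town, Eastgate, Harbour, Northside, West End, Southbank} — every district.
No single transmitter site contains all 10 districts, so 2 is optimal.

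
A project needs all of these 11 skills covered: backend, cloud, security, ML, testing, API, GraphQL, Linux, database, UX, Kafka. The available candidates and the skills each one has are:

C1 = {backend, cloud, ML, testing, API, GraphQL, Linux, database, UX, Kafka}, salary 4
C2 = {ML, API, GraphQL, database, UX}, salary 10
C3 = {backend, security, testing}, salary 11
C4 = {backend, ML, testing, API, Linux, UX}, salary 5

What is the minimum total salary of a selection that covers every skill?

15

C1, C3 cover every skill at salary 4 + 11 = 15.
Any cover uses at least 2 candidates; among all covering selections none totals below 15.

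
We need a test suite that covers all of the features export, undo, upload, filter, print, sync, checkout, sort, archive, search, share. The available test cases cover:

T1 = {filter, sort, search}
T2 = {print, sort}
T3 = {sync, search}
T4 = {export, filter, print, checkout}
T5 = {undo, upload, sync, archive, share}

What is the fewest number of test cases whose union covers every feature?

T1, T4, T5 together cover {export, undo, upload, filter, print, sync, checkout, sort, archive, search, share} — every feature.
No 2 of the 5 test cases cover everything (all 10 pairs fall short), so 3 is minimum.

3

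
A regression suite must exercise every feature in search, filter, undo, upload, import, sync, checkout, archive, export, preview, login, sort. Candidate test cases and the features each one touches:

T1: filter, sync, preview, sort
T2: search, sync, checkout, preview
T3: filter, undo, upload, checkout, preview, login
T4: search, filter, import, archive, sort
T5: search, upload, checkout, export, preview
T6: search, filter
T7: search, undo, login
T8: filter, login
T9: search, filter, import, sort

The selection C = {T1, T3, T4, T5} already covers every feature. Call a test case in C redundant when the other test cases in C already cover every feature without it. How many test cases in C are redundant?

0

Drop T1: sync uncovered — not redundant.
Drop T3: undo, login uncovered — not redundant.
Drop T4: import, archive uncovered — not redundant.
Drop T5: export uncovered — not redundant.
None of the test cases in C is redundant.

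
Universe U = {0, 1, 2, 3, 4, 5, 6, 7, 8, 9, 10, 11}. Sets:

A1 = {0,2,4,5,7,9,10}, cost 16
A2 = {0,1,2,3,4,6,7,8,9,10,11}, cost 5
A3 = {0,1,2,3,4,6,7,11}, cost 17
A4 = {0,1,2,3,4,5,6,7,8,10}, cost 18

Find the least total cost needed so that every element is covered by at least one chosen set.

21

A1, A2 cover every element at cost 16 + 5 = 21.
Any cover uses at least 2 sets; among all covering selections none totals below 21.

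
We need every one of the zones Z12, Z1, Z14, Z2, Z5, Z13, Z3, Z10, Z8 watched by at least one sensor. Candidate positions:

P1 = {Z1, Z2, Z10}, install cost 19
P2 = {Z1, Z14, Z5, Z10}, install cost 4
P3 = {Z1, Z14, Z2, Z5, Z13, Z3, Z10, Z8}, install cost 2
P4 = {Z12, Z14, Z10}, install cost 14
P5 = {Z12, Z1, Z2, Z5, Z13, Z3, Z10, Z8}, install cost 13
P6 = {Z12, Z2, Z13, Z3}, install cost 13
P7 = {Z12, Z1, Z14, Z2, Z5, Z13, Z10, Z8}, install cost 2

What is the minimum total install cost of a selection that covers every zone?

P3, P7 cover every zone at install cost 2 + 2 = 4.
Any cover uses at least 2 sensor positions; among all covering selections none totals below 4.

4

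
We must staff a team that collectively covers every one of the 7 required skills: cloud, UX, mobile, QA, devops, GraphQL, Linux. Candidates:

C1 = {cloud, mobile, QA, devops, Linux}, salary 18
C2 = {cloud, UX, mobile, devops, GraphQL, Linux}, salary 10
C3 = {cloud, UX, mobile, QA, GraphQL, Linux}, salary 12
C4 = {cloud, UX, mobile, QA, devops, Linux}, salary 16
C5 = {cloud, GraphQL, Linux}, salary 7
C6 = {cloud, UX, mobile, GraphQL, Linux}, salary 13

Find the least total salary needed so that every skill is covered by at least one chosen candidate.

C2, C3 cover every skill at salary 10 + 12 = 22.
Any cover uses at least 2 candidates; among all covering selections none totals below 22.

22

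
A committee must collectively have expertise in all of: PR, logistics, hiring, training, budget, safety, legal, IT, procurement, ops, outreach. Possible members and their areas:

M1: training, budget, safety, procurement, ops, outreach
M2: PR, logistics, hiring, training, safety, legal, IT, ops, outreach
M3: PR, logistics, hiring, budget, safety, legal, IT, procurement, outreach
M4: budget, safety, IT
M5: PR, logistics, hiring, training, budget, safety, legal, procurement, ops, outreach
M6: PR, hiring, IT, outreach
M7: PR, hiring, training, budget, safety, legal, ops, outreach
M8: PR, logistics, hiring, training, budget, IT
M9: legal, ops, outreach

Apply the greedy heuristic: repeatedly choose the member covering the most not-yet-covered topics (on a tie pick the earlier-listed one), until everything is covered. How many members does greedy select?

2

Pick 1: M5 covers 10 new topics (PR, logistics, hiring, training, budget, safety, legal, procurement, ops, outreach).
Pick 2: M2 covers 1 new topics (IT).
Greedy uses 2 members.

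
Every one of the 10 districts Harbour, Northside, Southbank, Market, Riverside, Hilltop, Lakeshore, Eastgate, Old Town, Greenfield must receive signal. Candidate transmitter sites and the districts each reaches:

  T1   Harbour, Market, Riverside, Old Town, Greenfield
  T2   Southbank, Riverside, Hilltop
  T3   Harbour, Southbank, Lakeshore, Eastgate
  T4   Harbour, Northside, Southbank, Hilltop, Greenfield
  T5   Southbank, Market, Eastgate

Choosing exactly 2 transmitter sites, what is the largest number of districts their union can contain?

Choosing T1, T3 covers {Harbour, Southbank, Market, Riverside, Lakeshore, Eastgate, Old Town, Greenfield} — 8 districts.
No choice of 2 transmitter sites does better; here Northside, Hilltop are left uncovered.

8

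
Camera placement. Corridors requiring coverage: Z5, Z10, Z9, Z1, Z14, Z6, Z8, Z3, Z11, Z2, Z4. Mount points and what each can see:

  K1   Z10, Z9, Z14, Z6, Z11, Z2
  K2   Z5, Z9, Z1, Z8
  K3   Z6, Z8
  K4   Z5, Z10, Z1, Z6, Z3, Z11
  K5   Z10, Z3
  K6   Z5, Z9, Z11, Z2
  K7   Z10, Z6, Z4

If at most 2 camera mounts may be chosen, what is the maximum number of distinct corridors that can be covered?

9

Choosing K1, K2 covers {Z5, Z10, Z9, Z1, Z14, Z6, Z8, Z11, Z2} — 9 corridors.
No choice of 2 camera mounts does better; here Z3, Z4 are left uncovered.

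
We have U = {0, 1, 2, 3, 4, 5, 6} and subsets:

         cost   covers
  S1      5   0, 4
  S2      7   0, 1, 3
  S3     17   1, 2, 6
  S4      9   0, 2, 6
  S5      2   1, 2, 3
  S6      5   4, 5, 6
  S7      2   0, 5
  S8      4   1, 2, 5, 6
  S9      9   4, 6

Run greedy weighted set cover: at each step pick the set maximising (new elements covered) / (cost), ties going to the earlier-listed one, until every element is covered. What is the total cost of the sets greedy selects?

Pick 1: S5 adds 3 new (1, 2, 3) at cost 2 (ratio 3/2).
Pick 2: S7 adds 2 new (0, 5) at cost 2 (ratio 2/2).
Pick 3: S6 adds 2 new (4, 6) at cost 5 (ratio 2/5).
Greedy total cost: 2 + 2 + 5 = 9.

9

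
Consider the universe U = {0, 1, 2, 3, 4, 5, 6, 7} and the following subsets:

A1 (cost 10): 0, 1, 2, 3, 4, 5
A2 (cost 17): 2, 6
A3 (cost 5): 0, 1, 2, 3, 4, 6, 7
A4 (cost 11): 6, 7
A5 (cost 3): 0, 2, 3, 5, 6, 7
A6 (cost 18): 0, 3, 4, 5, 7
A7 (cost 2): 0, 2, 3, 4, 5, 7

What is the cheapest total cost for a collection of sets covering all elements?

A3, A7 cover every element at cost 5 + 2 = 7.
Any cover uses at least 2 sets; among all covering selections none totals below 7.

7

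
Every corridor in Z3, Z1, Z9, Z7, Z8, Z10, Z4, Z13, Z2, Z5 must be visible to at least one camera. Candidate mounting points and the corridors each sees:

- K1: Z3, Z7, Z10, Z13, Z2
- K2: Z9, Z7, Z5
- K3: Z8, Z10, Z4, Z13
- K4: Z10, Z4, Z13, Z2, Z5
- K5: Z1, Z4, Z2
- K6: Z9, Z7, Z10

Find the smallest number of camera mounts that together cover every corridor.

4

K1, K2, K3, K5 together cover {Z3, Z1, Z9, Z7, Z8, Z10, Z4, Z13, Z2, Z5} — every corridor.
No 3 of the 6 camera mounts cover everything (all 20 triples fall short), so 4 is minimum.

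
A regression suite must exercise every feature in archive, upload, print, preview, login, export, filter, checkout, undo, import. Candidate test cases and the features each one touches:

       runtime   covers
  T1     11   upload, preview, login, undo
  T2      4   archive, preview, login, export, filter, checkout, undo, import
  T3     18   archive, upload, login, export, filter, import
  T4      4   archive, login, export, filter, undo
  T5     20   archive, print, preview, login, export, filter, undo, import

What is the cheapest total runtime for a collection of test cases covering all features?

T1, T2, T5 cover every feature at runtime 11 + 4 + 20 = 35.
Any cover uses at least 3 test cases; among all covering selections none totals below 35.

35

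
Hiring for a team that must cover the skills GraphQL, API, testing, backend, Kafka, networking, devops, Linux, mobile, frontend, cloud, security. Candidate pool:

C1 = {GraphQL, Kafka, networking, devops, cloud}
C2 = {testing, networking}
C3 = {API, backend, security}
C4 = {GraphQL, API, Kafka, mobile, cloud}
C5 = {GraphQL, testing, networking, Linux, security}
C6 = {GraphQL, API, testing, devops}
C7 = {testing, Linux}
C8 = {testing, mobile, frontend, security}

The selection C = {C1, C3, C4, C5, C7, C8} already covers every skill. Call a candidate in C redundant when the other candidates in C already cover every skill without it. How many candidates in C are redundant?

Drop C1: devops uncovered — not redundant.
Drop C3: backend uncovered — not redundant.
Drop C4: the rest still cover every skill — redundant.
Drop C5: the rest still cover every skill — redundant.
Drop C7: the rest still cover every skill — redundant.
Drop C8: frontend uncovered — not redundant.
3 redundant: C4, C5, C7.

3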